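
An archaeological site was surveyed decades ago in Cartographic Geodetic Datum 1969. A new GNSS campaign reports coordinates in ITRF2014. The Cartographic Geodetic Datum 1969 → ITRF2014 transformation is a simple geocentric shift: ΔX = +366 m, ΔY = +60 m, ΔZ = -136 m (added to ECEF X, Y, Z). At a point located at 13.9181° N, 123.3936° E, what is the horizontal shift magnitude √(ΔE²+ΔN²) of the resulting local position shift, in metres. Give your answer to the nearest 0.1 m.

The local east axis at (φ, λ) is (−sin λ, cos λ, 0), so ΔE = −sin(123.3936°)·366 + cos(123.3936°)·60 = -338.60 m.
The local north axis is (−sin φ cos λ, −sin φ sin λ, cos φ), giving ΔN = 48.454 − 12.049 − 132.007 = -95.60 m.
Horizontal magnitude = √(ΔE² + ΔN²) = √((-338.60)² + (-95.60)²) = 351.84 m.

351.8 m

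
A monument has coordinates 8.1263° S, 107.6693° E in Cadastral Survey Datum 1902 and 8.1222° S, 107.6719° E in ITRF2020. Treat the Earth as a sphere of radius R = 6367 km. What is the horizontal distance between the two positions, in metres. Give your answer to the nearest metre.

Δφ = -8.1222° − -8.1263° = +0.0041°; Δλ = 107.6719° − 107.6693° = +0.0026°.
1° along a meridian = πR/180 = 111125 m.
ΔN = Δφ × 111125 = 455.6 m; ΔE = Δλ × 111125 × cos(-8.1263°) = +0.0026 × 111125 × 0.989959 = 286.0 m.
Distance = √(ΔE² + ΔN²) = √(286.0² + 455.6²) = 538.0 m.

538 m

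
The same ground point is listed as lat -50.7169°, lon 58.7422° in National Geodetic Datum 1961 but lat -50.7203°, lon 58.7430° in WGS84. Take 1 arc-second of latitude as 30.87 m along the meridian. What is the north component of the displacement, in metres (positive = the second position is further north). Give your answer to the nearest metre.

ΔN = -378 m

Δφ = -50.7203° − -50.7169° = -0.0034°; Δλ = 58.7430° − 58.7422° = +0.0008°.
1° of latitude = 3600 × 30.87 = 111132 m.
ΔN = Δφ × 111132 = -377.8 m; ΔE = Δλ × 111132 × cos(-50.7169°) = +0.0008 × 111132 × 0.633153 = 56.3 m.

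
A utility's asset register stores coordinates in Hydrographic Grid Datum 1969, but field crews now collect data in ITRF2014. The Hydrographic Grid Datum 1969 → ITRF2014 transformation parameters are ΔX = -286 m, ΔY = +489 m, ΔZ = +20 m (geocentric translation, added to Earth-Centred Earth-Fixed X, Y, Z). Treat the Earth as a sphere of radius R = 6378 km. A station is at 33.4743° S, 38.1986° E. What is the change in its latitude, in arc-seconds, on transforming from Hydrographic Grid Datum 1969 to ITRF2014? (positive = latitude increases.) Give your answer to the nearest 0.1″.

Δφ = 1.9″

sin φ = -0.551563, cos φ = 0.834133, sin λ = 0.618389, cos λ = 0.785872.
North component: ΔN = −sin φ cos λ·ΔX − sin φ sin λ·ΔY + cos φ·ΔZ = −(-0.551563)(0.785872)(-286) − (-0.551563)(0.618389)(489) + (0.834133)(20) = 59.50 m.
1° of latitude spans πR/180 = 111317 m, so Δφ = 59.50 / 111317 × 3600 = 1.924″.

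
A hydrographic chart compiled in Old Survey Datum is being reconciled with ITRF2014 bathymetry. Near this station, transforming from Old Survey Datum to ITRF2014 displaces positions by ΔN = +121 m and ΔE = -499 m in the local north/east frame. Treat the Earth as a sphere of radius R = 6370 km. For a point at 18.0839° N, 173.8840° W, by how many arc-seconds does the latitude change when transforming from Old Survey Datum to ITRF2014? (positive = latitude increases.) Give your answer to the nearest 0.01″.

On a sphere of radius R, 1 rad of latitude = R, so Δφ = ΔN / R = 121.0 / 6370000 = 1.8995e-05 rad = 3.918″.

Δφ = 3.92″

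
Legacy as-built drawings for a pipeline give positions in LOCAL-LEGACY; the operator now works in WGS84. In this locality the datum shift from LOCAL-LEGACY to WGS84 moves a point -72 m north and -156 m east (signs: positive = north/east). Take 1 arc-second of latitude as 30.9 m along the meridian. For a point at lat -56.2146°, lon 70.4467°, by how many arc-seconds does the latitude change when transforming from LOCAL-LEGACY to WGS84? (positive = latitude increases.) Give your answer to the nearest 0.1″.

Δφ = -2.3″

1″ of latitude = 30.90 m, so Δφ = -72.0 / 30.90 = -2.330″.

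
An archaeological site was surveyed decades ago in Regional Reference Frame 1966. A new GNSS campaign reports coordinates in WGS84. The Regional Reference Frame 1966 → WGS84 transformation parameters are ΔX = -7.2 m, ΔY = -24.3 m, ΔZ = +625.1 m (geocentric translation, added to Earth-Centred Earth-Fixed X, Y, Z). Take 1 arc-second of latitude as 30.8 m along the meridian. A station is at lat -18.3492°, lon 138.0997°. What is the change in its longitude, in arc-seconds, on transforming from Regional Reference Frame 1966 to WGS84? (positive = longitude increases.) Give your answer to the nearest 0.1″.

Δλ = 0.8″

sin φ = -0.314808, cos φ = 0.949156, sin λ = 0.667836, cos λ = -0.744308.
East component: ΔE = −sin λ·ΔX + cos λ·ΔY = −(0.667836)(-7.2) + (-0.744308)(-24.3) = 22.90 m.
1° of latitude spans 3600 × 30.80 = 110880 m; at latitude φ, 1° of longitude spans that × cos φ = 105242.4 m, so Δλ = 22.90 / 105242.4 × 3600 = 0.783″.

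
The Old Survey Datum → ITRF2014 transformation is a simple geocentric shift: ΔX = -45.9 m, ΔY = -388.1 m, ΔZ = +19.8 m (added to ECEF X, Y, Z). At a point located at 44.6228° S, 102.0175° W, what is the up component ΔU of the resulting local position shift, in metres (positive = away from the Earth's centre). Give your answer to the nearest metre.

At φ = -44.6228°, λ = -102.0175°: sin φ = -0.702436, cos φ = 0.711747, sin λ = -0.978084, cos λ = -0.208210.
ΔU = cos φ cos λ·ΔX + cos φ sin λ·ΔY + sin φ·ΔZ = (0.711747)(-0.208210)(-45.9) + (0.711747)(-0.978084)(-388.1) + (-0.702436)(19.8) = 263.07 m.

ΔU = 263 m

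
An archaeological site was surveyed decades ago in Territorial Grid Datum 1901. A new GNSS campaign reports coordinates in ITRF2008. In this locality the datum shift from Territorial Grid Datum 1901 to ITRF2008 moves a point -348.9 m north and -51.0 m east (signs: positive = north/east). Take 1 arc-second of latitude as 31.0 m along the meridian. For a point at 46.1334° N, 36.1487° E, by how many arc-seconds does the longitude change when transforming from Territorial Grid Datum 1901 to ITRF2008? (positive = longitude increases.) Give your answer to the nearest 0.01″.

Δλ = -2.37″

At latitude 46.1334°, cos φ = 0.692982.
1″ of longitude at this latitude = 31.00 × cos φ = 21.4824 m, so Δλ = -51.0 / 21.4824 = -2.374″.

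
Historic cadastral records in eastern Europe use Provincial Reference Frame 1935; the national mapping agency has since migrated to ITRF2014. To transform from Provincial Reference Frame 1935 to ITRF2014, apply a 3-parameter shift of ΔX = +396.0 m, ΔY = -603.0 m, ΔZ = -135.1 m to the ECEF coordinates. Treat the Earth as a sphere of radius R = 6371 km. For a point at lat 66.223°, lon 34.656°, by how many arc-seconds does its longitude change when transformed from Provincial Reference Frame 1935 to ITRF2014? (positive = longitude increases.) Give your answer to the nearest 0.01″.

sin φ = 0.915122, cos φ = 0.403178, sin λ = 0.568648, cos λ = 0.822581.
East component: ΔE = −sin λ·ΔX + cos λ·ΔY = −(0.568648)(396.0) + (0.822581)(-603.0) = -721.20 m.
1° of latitude spans πR/180 = 111195 m; at latitude φ, 1° of longitude spans that × cos φ = 44831.3 m, so Δλ = -721.20 / 44831.3 × 3600 = -57.913″.

Δλ = -57.91″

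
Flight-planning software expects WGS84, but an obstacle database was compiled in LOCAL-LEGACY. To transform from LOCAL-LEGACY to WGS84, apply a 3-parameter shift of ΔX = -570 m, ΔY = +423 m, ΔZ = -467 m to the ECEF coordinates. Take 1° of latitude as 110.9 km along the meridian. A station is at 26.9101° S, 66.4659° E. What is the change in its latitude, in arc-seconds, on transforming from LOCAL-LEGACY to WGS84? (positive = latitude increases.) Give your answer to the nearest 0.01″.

sin φ = -0.452592, cos φ = 0.891718, sin λ = 0.916823, cos λ = 0.399295.
North component: ΔN = −sin φ cos λ·ΔX − sin φ sin λ·ΔY + cos φ·ΔZ = −(-0.452592)(0.399295)(-570) − (-0.452592)(0.916823)(423) + (0.891718)(-467) = -343.92 m.
1° of latitude spans 110900 m, so Δφ = -343.92 / 110900 × 3600 = -11.164″.

Δφ = -11.16″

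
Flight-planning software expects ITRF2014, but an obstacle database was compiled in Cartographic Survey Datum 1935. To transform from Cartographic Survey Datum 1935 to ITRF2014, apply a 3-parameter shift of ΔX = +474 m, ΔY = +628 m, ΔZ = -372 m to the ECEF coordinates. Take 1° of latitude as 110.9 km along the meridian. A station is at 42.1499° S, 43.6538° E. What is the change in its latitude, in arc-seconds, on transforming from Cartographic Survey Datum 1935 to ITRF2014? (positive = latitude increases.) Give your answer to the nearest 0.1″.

sin φ = -0.671073, cos φ = 0.741392, sin λ = 0.690299, cos λ = 0.723524.
North component: ΔN = −sin φ cos λ·ΔX − sin φ sin λ·ΔY + cos φ·ΔZ = −(-0.671073)(0.723524)(474) − (-0.671073)(0.690299)(628) + (0.741392)(-372) = 245.26 m.
1° of latitude spans 110900 m, so Δφ = 245.26 / 110900 × 3600 = 7.962″.

Δφ = 8.0″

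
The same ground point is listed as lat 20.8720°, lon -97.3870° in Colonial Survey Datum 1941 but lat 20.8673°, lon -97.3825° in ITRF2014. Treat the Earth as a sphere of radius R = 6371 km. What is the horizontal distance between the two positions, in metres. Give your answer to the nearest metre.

701 m

Δφ = 20.8673° − 20.8720° = -0.0047°; Δλ = -97.3825° − -97.3870° = +0.0045°.
1° along a meridian = πR/180 = 111195 m.
ΔN = Δφ × 111195 = -522.6 m; ΔE = Δλ × 111195 × cos(20.8720°) = +0.0045 × 111195 × 0.934379 = 467.5 m.
Distance = √(ΔE² + ΔN²) = √(467.5² + (-522.6)²) = 701.2 m.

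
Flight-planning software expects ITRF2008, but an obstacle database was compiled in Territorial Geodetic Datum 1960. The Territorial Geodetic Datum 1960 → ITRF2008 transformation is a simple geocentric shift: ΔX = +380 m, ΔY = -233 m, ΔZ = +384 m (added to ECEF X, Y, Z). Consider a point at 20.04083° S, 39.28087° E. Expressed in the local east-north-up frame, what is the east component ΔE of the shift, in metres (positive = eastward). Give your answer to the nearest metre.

At φ = -20.04083°, λ = 39.28087°: sin φ = -0.342690, cos φ = 0.939449, sin λ = 0.633122, cos λ = 0.774052.
ΔE = −sin λ·ΔX + cos λ·ΔY = −(0.633122)·(380) + (0.774052)·(-233) = -420.94 m.

ΔE = -421 m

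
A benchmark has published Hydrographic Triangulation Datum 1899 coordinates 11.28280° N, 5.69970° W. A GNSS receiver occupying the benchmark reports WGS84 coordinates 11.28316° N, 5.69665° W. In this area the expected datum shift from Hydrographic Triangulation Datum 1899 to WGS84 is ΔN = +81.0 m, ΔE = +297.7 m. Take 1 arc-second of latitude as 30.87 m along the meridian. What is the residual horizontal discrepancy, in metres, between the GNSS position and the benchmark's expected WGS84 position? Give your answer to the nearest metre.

54 m

Observed coordinate differences: Δφ = +0.00036°, Δλ = +0.00305°.
Converting to metres (1° lat = 111132 m, cos φ = 0.980673): observed ΔN = 40.0 m, observed ΔE = 332.4 m.
Subtracting the expected shift leaves a residual of 40.0 − (81.0) = -41.0 m north and 332.4 − (297.7) = 34.7 m east.
Residual distance = √((-41.0)² + 34.7²) = 53.7 m.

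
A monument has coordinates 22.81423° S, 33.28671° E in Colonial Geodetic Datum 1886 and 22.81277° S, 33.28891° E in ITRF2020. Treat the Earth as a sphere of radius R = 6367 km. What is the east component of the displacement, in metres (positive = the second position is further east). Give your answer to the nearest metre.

ΔE = 225 m

Δφ = -22.81277° − -22.81423° = +0.00146°; Δλ = 33.28891° − 33.28671° = +0.00220°.
1° along a meridian = πR/180 = 111125 m.
ΔN = Δφ × 111125 = 162.2 m; ΔE = Δλ × 111125 × cos(-22.81423°) = +0.00220 × 111125 × 0.921767 = 225.3 m.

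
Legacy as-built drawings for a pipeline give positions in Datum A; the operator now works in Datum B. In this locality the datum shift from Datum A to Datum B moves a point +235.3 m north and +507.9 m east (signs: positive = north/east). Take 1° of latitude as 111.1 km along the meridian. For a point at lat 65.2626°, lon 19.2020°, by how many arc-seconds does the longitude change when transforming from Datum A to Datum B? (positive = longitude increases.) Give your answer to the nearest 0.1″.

At latitude 65.2626°, cos φ = 0.418460.
1° of longitude at this latitude = 111.1 × cos φ = 46.49 km, so Δλ = 507.9 / 46490.9 = 0.0109247° = 39.329″.

Δλ = 39.3″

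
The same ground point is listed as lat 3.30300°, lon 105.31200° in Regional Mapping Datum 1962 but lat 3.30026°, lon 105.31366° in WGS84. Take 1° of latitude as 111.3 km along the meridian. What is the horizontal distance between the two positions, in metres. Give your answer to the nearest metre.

Δφ = 3.30026° − 3.30300° = -0.00274°; Δλ = 105.31366° − 105.31200° = +0.00166°.
ΔN = Δφ × 111300 = -305.0 m; ΔE = Δλ × 111300 × cos(3.30300°) = +0.00166 × 111300 × 0.998339 = 184.5 m.
Distance = √(ΔE² + ΔN²) = √(184.5² + (-305.0)²) = 356.4 m.

356 m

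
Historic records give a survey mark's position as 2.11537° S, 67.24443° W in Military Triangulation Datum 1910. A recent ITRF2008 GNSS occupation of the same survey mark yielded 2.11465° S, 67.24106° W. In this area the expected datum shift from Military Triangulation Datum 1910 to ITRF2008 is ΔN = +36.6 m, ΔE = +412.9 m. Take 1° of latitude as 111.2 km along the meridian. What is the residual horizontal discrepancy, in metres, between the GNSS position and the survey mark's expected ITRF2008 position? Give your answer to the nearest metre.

58 m

Observed coordinate differences: Δφ = +0.00072°, Δλ = +0.00337°.
Converting to metres (1° lat = 111200 m, cos φ = 0.999319): observed ΔN = 80.1 m, observed ΔE = 374.5 m.
Subtracting the expected shift leaves a residual of 80.1 − (36.6) = 43.5 m north and 374.5 − (412.9) = -38.4 m east.
Residual distance = √(43.5² + (-38.4)²) = 58.0 m.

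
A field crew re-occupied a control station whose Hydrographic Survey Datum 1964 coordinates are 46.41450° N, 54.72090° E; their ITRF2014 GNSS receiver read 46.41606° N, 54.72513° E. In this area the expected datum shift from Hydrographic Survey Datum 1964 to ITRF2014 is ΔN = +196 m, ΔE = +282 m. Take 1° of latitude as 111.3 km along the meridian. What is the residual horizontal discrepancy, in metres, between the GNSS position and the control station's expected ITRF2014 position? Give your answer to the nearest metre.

48 m

Observed coordinate differences: Δφ = +0.00156°, Δλ = +0.00423°.
Converting to metres (1° lat = 111300 m, cos φ = 0.689436): observed ΔN = 173.6 m, observed ΔE = 324.6 m.
Subtracting the expected shift leaves a residual of 173.6 − (196) = -22.4 m north and 324.6 − (282) = 42.6 m east.
Residual distance = √((-22.4)² + 42.6²) = 48.1 m.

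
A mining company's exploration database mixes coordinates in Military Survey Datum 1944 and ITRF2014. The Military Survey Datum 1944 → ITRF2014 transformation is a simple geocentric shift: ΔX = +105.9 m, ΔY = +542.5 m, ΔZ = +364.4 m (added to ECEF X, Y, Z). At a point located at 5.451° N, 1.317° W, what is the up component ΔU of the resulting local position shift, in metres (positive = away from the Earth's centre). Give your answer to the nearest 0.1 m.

At φ = 5.451°, λ = -1.317°: sin φ = 0.094994, cos φ = 0.995478, sin λ = -0.022984, cos λ = 0.999736.
ΔU = cos φ cos λ·ΔX + cos φ sin λ·ΔY + sin φ·ΔZ = (0.995478)(0.999736)(105.9) + (0.995478)(-0.022984)(542.5) + (0.094994)(364.4) = 127.60 m.

ΔU = 127.6 m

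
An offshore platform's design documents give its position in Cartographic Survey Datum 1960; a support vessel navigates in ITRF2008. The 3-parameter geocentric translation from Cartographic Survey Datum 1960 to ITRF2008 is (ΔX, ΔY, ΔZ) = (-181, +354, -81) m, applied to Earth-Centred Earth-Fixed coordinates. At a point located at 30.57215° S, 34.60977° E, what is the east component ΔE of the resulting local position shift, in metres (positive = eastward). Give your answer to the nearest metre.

ΔE = 394 m

At φ = -30.57215°, λ = 34.60977°: sin φ = -0.508623, cos φ = 0.860989, sin λ = 0.567984, cos λ = 0.823040.
ΔE = −sin λ·ΔX + cos λ·ΔY = −(0.567984)·(-181) + (0.823040)·(354) = 394.16 m.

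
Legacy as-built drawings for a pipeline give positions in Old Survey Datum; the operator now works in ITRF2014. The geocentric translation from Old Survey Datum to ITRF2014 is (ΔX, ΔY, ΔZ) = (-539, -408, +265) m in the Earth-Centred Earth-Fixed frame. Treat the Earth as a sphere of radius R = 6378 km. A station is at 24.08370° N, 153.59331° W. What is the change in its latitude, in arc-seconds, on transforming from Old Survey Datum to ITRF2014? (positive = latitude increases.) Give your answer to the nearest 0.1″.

Δφ = -0.9″

sin φ = 0.408071, cos φ = 0.912950, sin λ = -0.444740, cos λ = -0.895660.
North component: ΔN = −sin φ cos λ·ΔX − sin φ sin λ·ΔY + cos φ·ΔZ = −(0.408071)(-0.895660)(-539) − (0.408071)(-0.444740)(-408) + (0.912950)(265) = -29.11 m.
1° of latitude spans πR/180 = 111317 m, so Δφ = -29.11 / 111317 × 3600 = -0.942″.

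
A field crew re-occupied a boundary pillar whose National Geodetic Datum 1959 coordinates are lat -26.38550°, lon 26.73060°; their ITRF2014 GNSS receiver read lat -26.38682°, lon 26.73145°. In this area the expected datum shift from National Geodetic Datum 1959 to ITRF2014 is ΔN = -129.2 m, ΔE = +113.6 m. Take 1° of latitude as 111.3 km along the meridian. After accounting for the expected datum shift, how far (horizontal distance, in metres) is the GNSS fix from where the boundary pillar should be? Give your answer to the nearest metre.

Observed coordinate differences: Δφ = -0.00132°, Δλ = +0.00085°.
Converting to metres (1° lat = 111300 m, cos φ = 0.895824): observed ΔN = -146.9 m, observed ΔE = 84.7 m.
Subtracting the expected shift leaves a residual of -146.9 − (-129.2) = -17.7 m north and 84.7 − (113.6) = -28.9 m east.
Residual distance = √((-17.7)² + (-28.9)²) = 33.9 m.

34 m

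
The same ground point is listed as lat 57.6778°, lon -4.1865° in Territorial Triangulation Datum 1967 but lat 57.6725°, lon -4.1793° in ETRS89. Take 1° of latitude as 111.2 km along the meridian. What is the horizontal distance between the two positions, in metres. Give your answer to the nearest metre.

728 m

Δφ = 57.6725° − 57.6778° = -0.0053°; Δλ = -4.1793° − -4.1865° = +0.0072°.
ΔN = Δφ × 111200 = -589.4 m; ΔE = Δλ × 111200 × cos(57.6778°) = +0.0072 × 111200 × 0.534680 = 428.1 m.
Distance = √(ΔE² + ΔN²) = √(428.1² + (-589.4)²) = 728.4 m.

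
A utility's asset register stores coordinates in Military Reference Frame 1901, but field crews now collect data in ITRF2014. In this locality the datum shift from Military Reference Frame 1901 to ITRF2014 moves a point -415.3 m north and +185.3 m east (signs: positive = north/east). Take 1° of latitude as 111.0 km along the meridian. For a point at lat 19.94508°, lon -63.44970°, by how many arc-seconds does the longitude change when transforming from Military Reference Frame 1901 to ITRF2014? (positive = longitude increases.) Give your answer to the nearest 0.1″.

Δλ = 6.4″

At latitude 19.94508°, cos φ = 0.940020.
1° of longitude at this latitude = 111.0 × cos φ = 104.34 km, so Δλ = 185.3 / 104342.2 = 0.0017759° = 6.393″.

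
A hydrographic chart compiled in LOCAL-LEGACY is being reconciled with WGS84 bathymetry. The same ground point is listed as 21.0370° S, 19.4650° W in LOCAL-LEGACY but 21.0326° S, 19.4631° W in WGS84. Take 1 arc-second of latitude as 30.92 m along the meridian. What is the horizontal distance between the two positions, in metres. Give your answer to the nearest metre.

Δφ = -21.0326° − -21.0370° = +0.0044°; Δλ = -19.4631° − -19.4650° = +0.0019°.
1° of latitude = 3600 × 30.92 = 111312 m.
ΔN = Δφ × 111312 = 489.8 m; ΔE = Δλ × 111312 × cos(-21.0370°) = +0.0019 × 111312 × 0.933349 = 197.4 m.
Distance = √(ΔE² + ΔN²) = √(197.4² + 489.8²) = 528.1 m.

528 m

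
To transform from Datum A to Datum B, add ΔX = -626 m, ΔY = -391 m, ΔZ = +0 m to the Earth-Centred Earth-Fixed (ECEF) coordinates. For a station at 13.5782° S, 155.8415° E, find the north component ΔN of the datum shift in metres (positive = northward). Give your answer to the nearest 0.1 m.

ΔN = 96.5 m

The local north axis is (−sin φ cos λ, −sin φ sin λ, cos φ), giving ΔN = 134.096 − 37.569 + 0.000 = 96.53 m.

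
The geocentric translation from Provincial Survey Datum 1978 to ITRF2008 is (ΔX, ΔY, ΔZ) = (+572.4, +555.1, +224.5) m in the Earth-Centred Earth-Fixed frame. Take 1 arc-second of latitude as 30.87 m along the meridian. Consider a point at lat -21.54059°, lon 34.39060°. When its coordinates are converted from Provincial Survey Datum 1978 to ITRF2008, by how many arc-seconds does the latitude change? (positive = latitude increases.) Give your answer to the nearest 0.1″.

Δφ = 16.1″

sin φ = -0.367160, cos φ = 0.930158, sin λ = 0.564832, cos λ = 0.825206.
North component: ΔN = −sin φ cos λ·ΔX − sin φ sin λ·ΔY + cos φ·ΔZ = −(-0.367160)(0.825206)(572.4) − (-0.367160)(0.564832)(555.1) + (0.930158)(224.5) = 497.37 m.
1° of latitude spans 3600 × 30.87 = 111132 m, so Δφ = 497.37 / 111132 × 3600 = 16.112″.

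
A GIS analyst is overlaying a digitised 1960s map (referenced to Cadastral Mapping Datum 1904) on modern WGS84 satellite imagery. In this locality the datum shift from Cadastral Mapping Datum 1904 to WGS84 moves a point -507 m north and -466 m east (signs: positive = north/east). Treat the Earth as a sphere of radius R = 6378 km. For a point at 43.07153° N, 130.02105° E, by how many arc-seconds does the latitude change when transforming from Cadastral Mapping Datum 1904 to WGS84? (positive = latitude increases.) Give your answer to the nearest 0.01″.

On a sphere of radius R, 1 rad of latitude = R, so Δφ = ΔN / R = -507.0 / 6378000 = -7.9492e-05 rad = -16.396″.

Δφ = -16.40″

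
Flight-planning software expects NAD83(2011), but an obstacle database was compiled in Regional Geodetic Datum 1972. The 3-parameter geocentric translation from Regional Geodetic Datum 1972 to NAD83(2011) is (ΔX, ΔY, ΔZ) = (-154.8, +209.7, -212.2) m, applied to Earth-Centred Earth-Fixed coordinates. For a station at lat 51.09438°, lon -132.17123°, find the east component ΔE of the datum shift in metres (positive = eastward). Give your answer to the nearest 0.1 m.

ΔE = -255.5 m

At φ = 51.09438°, λ = -132.17123°: sin φ = 0.778182, cos φ = 0.628039, sin λ = -0.741142, cos λ = -0.671349.
ΔE = −sin λ·ΔX + cos λ·ΔY = −(-0.741142)·(-154.8) + (-0.671349)·(209.7) = -255.51 m.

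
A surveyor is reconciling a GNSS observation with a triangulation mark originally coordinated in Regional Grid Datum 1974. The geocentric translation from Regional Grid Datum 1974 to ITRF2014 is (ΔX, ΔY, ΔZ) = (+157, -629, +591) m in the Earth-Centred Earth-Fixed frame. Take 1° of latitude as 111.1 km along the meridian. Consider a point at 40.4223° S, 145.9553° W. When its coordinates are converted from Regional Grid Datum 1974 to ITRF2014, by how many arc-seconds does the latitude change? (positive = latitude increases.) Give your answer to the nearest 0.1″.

Δφ = 19.2″

sin φ = -0.648416, cos φ = 0.761286, sin λ = -0.559840, cos λ = -0.828601.
North component: ΔN = −sin φ cos λ·ΔX − sin φ sin λ·ΔY + cos φ·ΔZ = −(-0.648416)(-0.828601)(157) − (-0.648416)(-0.559840)(-629) + (0.761286)(591) = 593.90 m.
1° of latitude spans 111100 m, so Δφ = 593.90 / 111100 × 3600 = 19.244″.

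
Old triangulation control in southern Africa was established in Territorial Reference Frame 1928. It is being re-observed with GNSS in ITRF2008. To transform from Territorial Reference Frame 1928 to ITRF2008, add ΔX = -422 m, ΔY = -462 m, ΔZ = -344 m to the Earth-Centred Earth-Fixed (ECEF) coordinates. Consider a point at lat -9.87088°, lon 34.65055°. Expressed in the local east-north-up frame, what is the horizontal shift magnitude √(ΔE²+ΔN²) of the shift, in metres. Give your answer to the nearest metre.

465 m

At φ = -9.87088°, λ = 34.65055°: sin φ = -0.171428, cos φ = 0.985197, sin λ = 0.568570, cos λ = 0.822635.
ΔE = −sin λ·ΔX + cos λ·ΔY = −(0.568570)·(-422) + (0.822635)·(-462) = -140.12 m.
ΔN = −sin φ cos λ·ΔX − sin φ sin λ·ΔY + cos φ·ΔZ = −(-0.171428)(0.822635)(-422) − (-0.171428)(0.568570)(-462) + (0.985197)(-344) = -443.45 m.
Horizontal magnitude = √(ΔE² + ΔN²) = √((-140.12)² + (-443.45)²) = 465.06 m.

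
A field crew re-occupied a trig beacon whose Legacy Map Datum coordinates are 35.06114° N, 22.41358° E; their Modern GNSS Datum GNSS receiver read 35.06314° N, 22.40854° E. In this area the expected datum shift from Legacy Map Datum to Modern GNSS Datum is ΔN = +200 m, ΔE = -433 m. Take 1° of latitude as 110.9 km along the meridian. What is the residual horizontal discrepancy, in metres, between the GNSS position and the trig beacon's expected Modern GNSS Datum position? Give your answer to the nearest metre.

Observed coordinate differences: Δφ = +0.00200°, Δλ = -0.00504°.
Converting to metres (1° lat = 110900 m, cos φ = 0.818540): observed ΔN = 221.8 m, observed ΔE = -457.5 m.
Subtracting the expected shift leaves a residual of 221.8 − (200) = 21.8 m north and -457.5 − (-433) = -24.5 m east.
Residual distance = √(21.8² + (-24.5)²) = 32.8 m.

33 m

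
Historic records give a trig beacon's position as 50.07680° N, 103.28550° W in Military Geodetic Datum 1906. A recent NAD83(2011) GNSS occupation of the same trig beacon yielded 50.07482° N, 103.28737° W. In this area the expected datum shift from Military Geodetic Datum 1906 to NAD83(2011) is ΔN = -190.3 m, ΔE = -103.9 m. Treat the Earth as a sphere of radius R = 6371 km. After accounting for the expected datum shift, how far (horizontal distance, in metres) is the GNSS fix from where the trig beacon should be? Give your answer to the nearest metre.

Observed coordinate differences: Δφ = -0.00198°, Δλ = -0.00187°.
Converting to metres (1° lat = 111195 m, cos φ = 0.641760): observed ΔN = -220.2 m, observed ΔE = -133.4 m.
Subtracting the expected shift leaves a residual of -220.2 − (-190.3) = -29.9 m north and -133.4 − (-103.9) = -29.5 m east.
Residual distance = √((-29.9)² + (-29.5)²) = 42.0 m.

42 m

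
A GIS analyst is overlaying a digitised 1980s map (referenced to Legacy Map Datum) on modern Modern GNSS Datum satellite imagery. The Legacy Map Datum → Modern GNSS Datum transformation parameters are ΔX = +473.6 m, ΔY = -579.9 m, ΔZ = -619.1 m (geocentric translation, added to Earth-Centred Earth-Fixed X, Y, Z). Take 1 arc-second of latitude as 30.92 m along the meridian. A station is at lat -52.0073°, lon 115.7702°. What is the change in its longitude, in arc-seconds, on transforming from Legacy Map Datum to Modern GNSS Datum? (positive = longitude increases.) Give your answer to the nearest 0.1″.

sin φ = -0.788089, cos φ = 0.615561, sin λ = 0.900545, cos λ = -0.434763.
East component: ΔE = −sin λ·ΔX + cos λ·ΔY = −(0.900545)(473.6) + (-0.434763)(-579.9) = -174.38 m.
1° of latitude spans 3600 × 30.92 = 111312 m; at latitude φ, 1° of longitude spans that × cos φ = 68519.3 m, so Δλ = -174.38 / 68519.3 × 3600 = -9.162″.

Δλ = -9.2″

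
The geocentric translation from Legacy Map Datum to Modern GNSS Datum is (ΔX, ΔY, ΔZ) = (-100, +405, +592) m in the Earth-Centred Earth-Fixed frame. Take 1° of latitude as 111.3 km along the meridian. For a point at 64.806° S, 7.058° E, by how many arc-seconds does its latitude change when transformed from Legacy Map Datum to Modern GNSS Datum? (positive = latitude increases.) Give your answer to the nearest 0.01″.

Δφ = 6.70″

sin φ = -0.904872, cos φ = 0.425685, sin λ = 0.122874, cos λ = 0.992422.
North component: ΔN = −sin φ cos λ·ΔX − sin φ sin λ·ΔY + cos φ·ΔZ = −(-0.904872)(0.992422)(-100) − (-0.904872)(0.122874)(405) + (0.425685)(592) = 207.23 m.
1° of latitude spans 111300 m, so Δφ = 207.23 / 111300 × 3600 = 6.703″.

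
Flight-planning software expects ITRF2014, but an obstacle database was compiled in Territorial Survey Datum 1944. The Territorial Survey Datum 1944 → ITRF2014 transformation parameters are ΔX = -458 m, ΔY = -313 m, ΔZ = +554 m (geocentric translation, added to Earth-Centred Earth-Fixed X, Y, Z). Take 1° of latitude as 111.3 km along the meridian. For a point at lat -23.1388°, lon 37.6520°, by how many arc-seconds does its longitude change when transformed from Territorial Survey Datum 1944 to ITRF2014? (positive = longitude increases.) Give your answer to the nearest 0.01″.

sin φ = -0.392960, cos φ = 0.919556, sin λ = 0.610864, cos λ = 0.791736.
East component: ΔE = −sin λ·ΔX + cos λ·ΔY = −(0.610864)(-458) + (0.791736)(-313) = 31.96 m.
1° of latitude spans 111300 m; at latitude φ, 1° of longitude spans that × cos φ = 102346.5 m, so Δλ = 31.96 / 102346.5 × 3600 = 1.124″.

Δλ = 1.12″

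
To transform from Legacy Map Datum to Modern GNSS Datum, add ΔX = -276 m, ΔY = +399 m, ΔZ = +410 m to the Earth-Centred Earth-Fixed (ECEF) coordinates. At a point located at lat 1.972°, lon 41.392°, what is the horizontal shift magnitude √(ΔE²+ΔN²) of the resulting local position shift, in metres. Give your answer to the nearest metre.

The local east axis at (φ, λ) is (−sin λ, cos λ, 0), so ΔE = −sin(41.392°)·(-276) + cos(41.392°)·399 = 481.82 m.
The local north axis is (−sin φ cos λ, −sin φ sin λ, cos φ), giving ΔN = 7.125 − 9.078 + 409.757 = 407.80 m.
Horizontal magnitude = √(ΔE² + ΔN²) = √(481.82² + 407.80²) = 631.24 m.

631 m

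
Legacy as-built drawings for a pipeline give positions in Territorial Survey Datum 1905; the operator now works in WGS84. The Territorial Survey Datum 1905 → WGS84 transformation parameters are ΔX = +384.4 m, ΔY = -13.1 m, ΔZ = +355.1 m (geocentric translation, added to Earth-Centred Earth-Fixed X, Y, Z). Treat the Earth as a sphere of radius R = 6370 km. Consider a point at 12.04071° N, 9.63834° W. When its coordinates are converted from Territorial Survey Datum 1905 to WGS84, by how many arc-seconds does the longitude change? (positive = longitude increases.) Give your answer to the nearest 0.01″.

Δλ = 1.70″

sin φ = 0.208607, cos φ = 0.978000, sin λ = -0.167428, cos λ = 0.985884.
East component: ΔE = −sin λ·ΔX + cos λ·ΔY = −(-0.167428)(384.4) + (0.985884)(-13.1) = 51.44 m.
1° of latitude spans πR/180 = 111177 m; at latitude φ, 1° of longitude spans that × cos φ = 108731.5 m, so Δλ = 51.44 / 108731.5 × 3600 = 1.703″.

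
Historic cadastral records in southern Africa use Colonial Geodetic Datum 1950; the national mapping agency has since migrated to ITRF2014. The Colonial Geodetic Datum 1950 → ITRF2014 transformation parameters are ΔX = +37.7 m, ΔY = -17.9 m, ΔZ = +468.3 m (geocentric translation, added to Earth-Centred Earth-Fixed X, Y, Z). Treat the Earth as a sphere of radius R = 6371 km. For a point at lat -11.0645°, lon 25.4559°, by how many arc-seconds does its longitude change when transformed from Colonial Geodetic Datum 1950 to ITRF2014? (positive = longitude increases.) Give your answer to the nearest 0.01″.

Δλ = -1.07″

sin φ = -0.191914, cos φ = 0.981412, sin λ = 0.429816, cos λ = 0.902916.
East component: ΔE = −sin λ·ΔX + cos λ·ΔY = −(0.429816)(37.7) + (0.902916)(-17.9) = -32.37 m.
1° of latitude spans πR/180 = 111195 m; at latitude φ, 1° of longitude spans that × cos φ = 109128.0 m, so Δλ = -32.37 / 109128.0 × 3600 = -1.068″.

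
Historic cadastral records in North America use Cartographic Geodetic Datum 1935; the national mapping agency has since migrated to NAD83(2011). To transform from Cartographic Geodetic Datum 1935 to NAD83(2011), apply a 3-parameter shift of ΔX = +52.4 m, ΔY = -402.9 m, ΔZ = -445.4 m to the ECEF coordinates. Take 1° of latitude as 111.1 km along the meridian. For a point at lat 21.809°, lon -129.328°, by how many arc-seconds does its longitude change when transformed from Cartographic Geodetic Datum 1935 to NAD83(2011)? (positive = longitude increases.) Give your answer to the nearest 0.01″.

Δλ = 10.33″

sin φ = 0.371514, cos φ = 0.928427, sin λ = -0.773531, cos λ = -0.633759.
East component: ΔE = −sin λ·ΔX + cos λ·ΔY = −(-0.773531)(52.4) + (-0.633759)(-402.9) = 295.87 m.
1° of latitude spans 111100 m; at latitude φ, 1° of longitude spans that × cos φ = 103148.3 m, so Δλ = 295.87 / 103148.3 × 3600 = 10.326″.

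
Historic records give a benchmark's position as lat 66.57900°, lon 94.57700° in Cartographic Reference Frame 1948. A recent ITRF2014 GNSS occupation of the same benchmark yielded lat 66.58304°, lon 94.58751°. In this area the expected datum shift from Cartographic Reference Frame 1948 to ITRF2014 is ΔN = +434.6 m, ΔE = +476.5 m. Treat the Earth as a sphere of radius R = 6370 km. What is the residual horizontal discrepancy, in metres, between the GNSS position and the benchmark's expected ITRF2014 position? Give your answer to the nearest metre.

19 m

Observed coordinate differences: Δφ = +0.00404°, Δλ = +0.01051°.
Converting to metres (1° lat = 111177 m, cos φ = 0.397484): observed ΔN = 449.2 m, observed ΔE = 464.5 m.
Subtracting the expected shift leaves a residual of 449.2 − (434.6) = 14.6 m north and 464.5 − (476.5) = -12.0 m east.
Residual distance = √(14.6² + (-12.0)²) = 18.9 m.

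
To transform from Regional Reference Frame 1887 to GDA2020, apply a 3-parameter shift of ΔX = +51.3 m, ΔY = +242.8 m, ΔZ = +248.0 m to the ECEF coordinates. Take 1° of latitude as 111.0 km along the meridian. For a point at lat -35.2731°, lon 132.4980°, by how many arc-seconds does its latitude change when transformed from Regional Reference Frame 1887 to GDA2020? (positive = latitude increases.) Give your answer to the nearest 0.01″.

sin φ = -0.577474, cos φ = 0.816409, sin λ = 0.737301, cos λ = -0.675564.
North component: ΔN = −sin φ cos λ·ΔX − sin φ sin λ·ΔY + cos φ·ΔZ = −(-0.577474)(-0.675564)(51.3) − (-0.577474)(0.737301)(242.8) + (0.816409)(248.0) = 285.83 m.
1° of latitude spans 111000 m, so Δφ = 285.83 / 111000 × 3600 = 9.270″.

Δφ = 9.27″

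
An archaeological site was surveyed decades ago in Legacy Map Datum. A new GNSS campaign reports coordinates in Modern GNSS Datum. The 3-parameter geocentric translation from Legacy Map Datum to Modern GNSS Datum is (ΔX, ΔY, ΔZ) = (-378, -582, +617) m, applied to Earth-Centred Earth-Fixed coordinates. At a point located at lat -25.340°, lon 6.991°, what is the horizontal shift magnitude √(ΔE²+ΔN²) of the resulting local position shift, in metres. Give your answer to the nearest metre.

646 m

The local east axis at (φ, λ) is (−sin λ, cos λ, 0), so ΔE = −sin(6.991°)·(-378) + cos(6.991°)·(-582) = -531.67 m.
The local north axis is (−sin φ cos λ, −sin φ sin λ, cos φ), giving ΔN = -160.577 − 30.318 + 557.635 = 366.74 m.
Horizontal magnitude = √(ΔE² + ΔN²) = √((-531.67)² + 366.74²) = 645.88 m.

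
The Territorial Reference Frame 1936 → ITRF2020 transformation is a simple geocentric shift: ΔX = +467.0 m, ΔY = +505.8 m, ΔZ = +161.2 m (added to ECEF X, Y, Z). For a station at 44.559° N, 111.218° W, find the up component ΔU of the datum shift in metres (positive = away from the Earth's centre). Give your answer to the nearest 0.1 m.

The local up (radial) axis is (cos φ cos λ, cos φ sin λ, sin φ), giving ΔU = -120.428 − 335.966 + 113.105 = -343.29 m.

ΔU = -343.3 m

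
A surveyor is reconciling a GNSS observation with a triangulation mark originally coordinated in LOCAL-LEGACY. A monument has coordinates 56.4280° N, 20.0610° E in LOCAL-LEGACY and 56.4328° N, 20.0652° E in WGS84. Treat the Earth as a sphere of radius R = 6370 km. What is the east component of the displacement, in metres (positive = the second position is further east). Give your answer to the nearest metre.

ΔE = 258 m

Δφ = 56.4328° − 56.4280° = +0.0048°; Δλ = 20.0652° − 20.0610° = +0.0042°.
1° along a meridian = πR/180 = 111177 m.
ΔN = Δφ × 111177 = 533.7 m; ΔE = Δλ × 111177 × cos(56.4280°) = +0.0042 × 111177 × 0.552984 = 258.2 m.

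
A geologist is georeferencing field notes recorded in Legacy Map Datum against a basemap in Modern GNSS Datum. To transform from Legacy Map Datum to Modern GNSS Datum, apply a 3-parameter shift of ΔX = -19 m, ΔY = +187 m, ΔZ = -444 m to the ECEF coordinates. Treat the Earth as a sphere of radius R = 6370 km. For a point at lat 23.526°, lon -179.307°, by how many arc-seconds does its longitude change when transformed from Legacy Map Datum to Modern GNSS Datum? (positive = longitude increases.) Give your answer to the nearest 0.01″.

sin φ = 0.399165, cos φ = 0.916879, sin λ = -0.012095, cos λ = -0.999927.
East component: ΔE = −sin λ·ΔX + cos λ·ΔY = −(-0.012095)(-19) + (-0.999927)(187) = -187.22 m.
1° of latitude spans πR/180 = 111177 m; at latitude φ, 1° of longitude spans that × cos φ = 101936.3 m, so Δλ = -187.22 / 101936.3 × 3600 = -6.612″.

Δλ = -6.61″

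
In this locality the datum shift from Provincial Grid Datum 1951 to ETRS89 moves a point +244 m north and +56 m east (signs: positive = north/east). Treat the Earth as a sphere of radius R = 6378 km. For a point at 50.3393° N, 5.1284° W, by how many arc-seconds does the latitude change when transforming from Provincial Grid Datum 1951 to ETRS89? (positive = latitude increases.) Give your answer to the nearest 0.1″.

Δφ = 7.9″

On a sphere of radius R, 1 rad of latitude = R, so Δφ = ΔN / R = 244.0 / 6378000 = 3.8257e-05 rad = 7.891″.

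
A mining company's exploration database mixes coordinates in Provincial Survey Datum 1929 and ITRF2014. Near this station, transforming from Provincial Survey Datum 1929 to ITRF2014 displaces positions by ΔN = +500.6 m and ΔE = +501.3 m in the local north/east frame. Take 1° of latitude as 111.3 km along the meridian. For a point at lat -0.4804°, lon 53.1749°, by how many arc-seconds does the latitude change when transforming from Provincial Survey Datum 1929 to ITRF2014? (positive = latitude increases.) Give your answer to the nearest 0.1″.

Δφ = 16.2″

1° of latitude = 111.3 km, so Δφ = 500.6 / 111300 = 0.0044978° = 16.192″.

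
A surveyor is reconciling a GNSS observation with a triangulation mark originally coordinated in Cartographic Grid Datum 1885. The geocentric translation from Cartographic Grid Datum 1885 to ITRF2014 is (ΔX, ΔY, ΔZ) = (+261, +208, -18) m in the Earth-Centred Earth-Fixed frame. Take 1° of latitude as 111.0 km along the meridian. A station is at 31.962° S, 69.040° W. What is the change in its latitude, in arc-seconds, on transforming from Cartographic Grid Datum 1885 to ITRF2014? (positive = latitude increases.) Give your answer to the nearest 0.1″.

sin φ = -0.529357, cos φ = 0.848399, sin λ = -0.933830, cos λ = 0.357716.
North component: ΔN = −sin φ cos λ·ΔX − sin φ sin λ·ΔY + cos φ·ΔZ = −(-0.529357)(0.357716)(261) − (-0.529357)(-0.933830)(208) + (0.848399)(-18) = -68.67 m.
1° of latitude spans 111000 m, so Δφ = -68.67 / 111000 × 3600 = -2.227″.

Δφ = -2.2″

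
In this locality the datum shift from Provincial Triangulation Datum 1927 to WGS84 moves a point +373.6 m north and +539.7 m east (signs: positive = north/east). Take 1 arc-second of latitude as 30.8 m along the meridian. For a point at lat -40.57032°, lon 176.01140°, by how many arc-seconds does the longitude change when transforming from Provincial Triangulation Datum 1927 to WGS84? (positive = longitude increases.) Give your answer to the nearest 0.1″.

At latitude -40.57032°, cos φ = 0.759608.
1″ of longitude at this latitude = 30.80 × cos φ = 23.3959 m, so Δλ = 539.7 / 23.3959 = 23.068″.

Δλ = 23.1″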